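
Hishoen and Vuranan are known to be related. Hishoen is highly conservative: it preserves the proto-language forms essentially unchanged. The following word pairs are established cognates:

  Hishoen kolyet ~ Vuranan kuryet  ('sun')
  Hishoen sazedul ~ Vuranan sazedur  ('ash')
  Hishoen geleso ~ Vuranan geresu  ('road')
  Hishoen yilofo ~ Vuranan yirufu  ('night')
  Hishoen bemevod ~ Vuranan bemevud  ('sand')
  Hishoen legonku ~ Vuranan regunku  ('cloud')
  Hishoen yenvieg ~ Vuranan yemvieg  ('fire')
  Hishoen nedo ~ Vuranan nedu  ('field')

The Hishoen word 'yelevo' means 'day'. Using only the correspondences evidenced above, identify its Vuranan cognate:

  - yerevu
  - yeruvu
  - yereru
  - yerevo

geleso ~ geresu — Hishoen l corresponds to Vuranan r between vowels (before a front vowel).
geleso ~ geresu, yilofo ~ yirufu — Hishoen o corresponds to Vuranan u word-finally.
Applying these to Hishoen 'yelevo':
  yelevo → yerevo   (l→r between vowels (before a front vowel))
  yerevo → yerevu   (o→u word-finally)
So the Vuranan cognate is 'yerevu'.

yerevu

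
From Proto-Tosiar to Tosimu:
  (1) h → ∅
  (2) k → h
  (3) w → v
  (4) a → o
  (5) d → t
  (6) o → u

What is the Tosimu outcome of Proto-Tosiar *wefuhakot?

Tosimu: *wefuhakot
  wefuhakot → wefuakot   [h-loss]
  wefuakot → wefuahot   [unconditioned shift]
  wefuahot → vefuahot   [unconditioned shift]
  vefuahot → vefuohot   [vowel merger]
  vefuohot (rule 5 does not apply)
  vefuohot → vefuuhut   [vowel merger]
  giving Tosimu vefuuhut.

vefuuhut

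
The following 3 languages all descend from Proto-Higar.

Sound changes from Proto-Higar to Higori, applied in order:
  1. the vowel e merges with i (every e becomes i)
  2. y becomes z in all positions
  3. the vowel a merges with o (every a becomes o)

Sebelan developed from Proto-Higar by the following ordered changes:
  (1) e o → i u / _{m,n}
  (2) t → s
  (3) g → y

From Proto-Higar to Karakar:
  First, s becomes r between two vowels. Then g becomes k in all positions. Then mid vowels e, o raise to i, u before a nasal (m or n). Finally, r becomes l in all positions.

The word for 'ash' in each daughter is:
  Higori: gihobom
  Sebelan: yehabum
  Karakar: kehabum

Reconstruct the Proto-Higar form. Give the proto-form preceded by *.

Position 4: Higori has o, Sebelan has a, Karakar has a. Sebelan preserves a here (none of its changes turn any other segment into a), so the proto-segment is *a.
Position 2: Higori has i, Sebelan has e, Karakar has e. Sebelan preserves e here (none of its changes turn any other segment into e), so the proto-segment is *e.
Position 6: Higori has o, Sebelan has u, Karakar has u. Taking the neighbouring segments as reconstructed: Higori o could go back to *a or *o; Sebelan u could go back to *o or *u; Karakar u could go back to *o or *u — the one source consistent with every daughter is *o.
This points to *gehabom. Verify forward in each daughter:
Higori: *gehabom
  gehabom → gihabom   [vowel merger]
  gihabom (rule 2 does not apply)
  gihabom → gihobom   [vowel merger]
  giving Higori gihobom.
Sebelan: *gehabom > gehabum > yehabum  (by pre-nasal raising, unconditioned shift)
Karakar: *gehabom > kehabom > kehabum  (by unconditioned shift, pre-nasal raising)
*gehabom is the unique common source.

*gehabom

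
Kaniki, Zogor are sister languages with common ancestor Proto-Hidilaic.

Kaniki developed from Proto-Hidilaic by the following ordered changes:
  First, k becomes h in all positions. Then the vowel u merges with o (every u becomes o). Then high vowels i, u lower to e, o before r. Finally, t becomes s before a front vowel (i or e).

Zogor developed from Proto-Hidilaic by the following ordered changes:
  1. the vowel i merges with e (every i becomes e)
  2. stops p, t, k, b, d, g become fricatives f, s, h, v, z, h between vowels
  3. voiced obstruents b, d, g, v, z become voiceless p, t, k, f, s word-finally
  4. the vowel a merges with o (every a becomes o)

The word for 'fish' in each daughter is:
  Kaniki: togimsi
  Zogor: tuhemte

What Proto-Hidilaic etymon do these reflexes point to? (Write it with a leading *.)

*tugimti

Position 6: Kaniki has s, Zogor has t. Taking the neighbouring segments as reconstructed: Kaniki s could go back to *t or *s; Zogor t can only go back to *t — the one source consistent with every daughter is *t.
Position 4: Kaniki has i, Zogor has e. Kaniki preserves i here (none of its changes turn any other segment into i), so the proto-segment is *i.
Continuing position by position gives *tugimti; check it forward:
Kaniki: start from *tugimti.
  rule 1: no change — tugimti
  rule 2 (vowel merger): tugimti → togimti
  rule 3: no change — togimti
  rule 4 (palatalisation): togimti → togimsi
  ⇒ Kaniki togimsi
Zogor: start from *tugimti.
  rule 1 (vowel merger): tugimti → tugemte
  rule 2 (intervocalic lenition): tugemte → tuhemte
  rule 3: no change — tuhemte
  rule 4: no change — tuhemte
  ⇒ Zogor tuhemte
*tugimti is the unique common source.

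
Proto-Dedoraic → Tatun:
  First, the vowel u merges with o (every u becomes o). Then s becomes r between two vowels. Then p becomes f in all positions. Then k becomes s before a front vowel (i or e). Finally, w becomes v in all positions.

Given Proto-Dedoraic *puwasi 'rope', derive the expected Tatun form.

Tatun: start from *puwasi.
  rule 1 (vowel merger): puwasi → powasi
  rule 2 (rhotacism): powasi → powari
  rule 3 (unconditioned shift): powari → fowari
  rule 4: no change — fowari
  rule 5 (unconditioned shift): fowari → fovari
  ⇒ Tatun fovari

fovari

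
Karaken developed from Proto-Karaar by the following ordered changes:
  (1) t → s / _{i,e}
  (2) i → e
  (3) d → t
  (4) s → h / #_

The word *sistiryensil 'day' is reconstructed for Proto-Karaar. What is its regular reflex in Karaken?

hesseryensel

Karaken: *sistiryensil
  sistiryensil → sissiryensil   [palatalisation]
  sissiryensil → sesseryensel   [vowel merger]
  sesseryensel (rule 3 does not apply)
  sesseryensel → hesseryensel   [debuccalisation]
  giving Karaken hesseryensel.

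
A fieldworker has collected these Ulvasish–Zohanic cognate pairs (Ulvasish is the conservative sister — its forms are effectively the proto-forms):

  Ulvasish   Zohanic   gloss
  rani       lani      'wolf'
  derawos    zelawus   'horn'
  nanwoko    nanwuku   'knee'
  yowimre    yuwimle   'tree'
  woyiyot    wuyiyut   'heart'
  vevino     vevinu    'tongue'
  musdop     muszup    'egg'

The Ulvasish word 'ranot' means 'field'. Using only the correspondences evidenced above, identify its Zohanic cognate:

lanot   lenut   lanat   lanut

rani ~ lani — Ulvasish r corresponds to Zohanic l word-initially before a back vowel.
derawos ~ zelawus, nanwoko ~ nanwuku — Ulvasish o corresponds to Zohanic u after a consonant, before a consonant other than r, m, n, p, b, f, v.
Applying these to Ulvasish 'ranot':
  ranot → lanot   (r→l word-initially before a back vowel)
  lanot → lanut   (o→u after a consonant, before a consonant other than r, m, n, p, b, f, v)
So the Zohanic cognate is 'lanut'.

lanut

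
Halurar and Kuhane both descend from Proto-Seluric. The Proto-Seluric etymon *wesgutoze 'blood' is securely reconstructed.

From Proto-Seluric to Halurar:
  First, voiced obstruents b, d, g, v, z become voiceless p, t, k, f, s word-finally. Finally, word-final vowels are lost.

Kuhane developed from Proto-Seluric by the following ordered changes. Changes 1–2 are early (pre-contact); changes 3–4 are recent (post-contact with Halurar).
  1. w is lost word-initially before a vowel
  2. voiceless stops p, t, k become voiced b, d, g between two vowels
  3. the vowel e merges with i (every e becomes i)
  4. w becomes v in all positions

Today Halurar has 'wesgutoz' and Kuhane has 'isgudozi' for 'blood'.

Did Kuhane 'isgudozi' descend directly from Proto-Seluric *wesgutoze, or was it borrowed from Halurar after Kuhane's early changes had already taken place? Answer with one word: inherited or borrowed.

If inherited, *wesgutoze would pass through all of Kuhane's changes:
Kuhane: start from *wesgutoze.
  rule 1 (glide loss): wesgutoze → esgutoze
  rule 2 (intervocalic voicing): esgutoze → esgudoze
  rule 3 (vowel merger): esgudoze → isgudozi
  rule 4: no change — isgudozi
  ⇒ Kuhane isgudozi
If borrowed from Halurar 'wesgutoz' after the early changes, it would undergo only the recent ones:
  rule 3 (vowel merger): wesgutoz → wisgutoz
  rule 4 (unconditioned shift): wisgutoz → visgutoz
  ⇒ as a loan: visgutoz
Kuhane 'isgudozi' matches the inherited outcome exactly, so it is an inherited cognate, not a loan.

inherited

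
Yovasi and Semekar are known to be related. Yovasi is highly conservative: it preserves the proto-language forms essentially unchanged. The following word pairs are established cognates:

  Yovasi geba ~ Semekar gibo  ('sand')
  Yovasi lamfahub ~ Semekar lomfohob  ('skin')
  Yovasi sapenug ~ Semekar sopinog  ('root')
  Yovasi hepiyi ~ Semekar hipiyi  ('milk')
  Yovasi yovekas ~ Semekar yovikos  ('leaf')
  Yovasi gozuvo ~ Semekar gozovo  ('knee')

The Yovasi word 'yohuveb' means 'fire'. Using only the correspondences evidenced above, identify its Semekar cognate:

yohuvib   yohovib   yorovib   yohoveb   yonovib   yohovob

gozuvo ~ gozovo — Yovasi u corresponds to Semekar o after a consonant, before a labial obstruent.
geba ~ gibo — Yovasi e corresponds to Semekar i after a consonant, before a labial obstruent.
Applying these to Yovasi 'yohuveb':
  yohuveb → yohoveb   (u→o after a consonant, before a labial obstruent)
  yohoveb → yohovib   (e→i after a consonant, before a labial obstruent)
So the Semekar cognate is 'yohovib'.

yohovib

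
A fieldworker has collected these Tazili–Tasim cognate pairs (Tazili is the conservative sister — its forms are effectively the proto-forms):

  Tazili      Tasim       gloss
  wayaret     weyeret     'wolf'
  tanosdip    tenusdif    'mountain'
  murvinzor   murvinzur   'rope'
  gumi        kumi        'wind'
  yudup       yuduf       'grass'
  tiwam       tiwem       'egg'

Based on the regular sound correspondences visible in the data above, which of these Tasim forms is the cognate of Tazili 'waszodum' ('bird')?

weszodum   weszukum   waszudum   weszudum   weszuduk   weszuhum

wayaret ~ weyeret — Tazili a corresponds to Tasim e after a consonant, before a consonant other than r, m, n, p, b, f, v.
tanosdip ~ tenusdif — Tazili o corresponds to Tasim u after a consonant, before a consonant other than r, m, n, p, b, f, v.
Applying these to Tazili 'waszodum':
  waszodum → weszodum   (a→e after a consonant, before a consonant other than r, m, n, p, b, f, v)
  weszodum → weszudum   (o→u after a consonant, before a consonant other than r, m, n, p, b, f, v)
So the Tasim cognate is 'weszudum'.

weszudum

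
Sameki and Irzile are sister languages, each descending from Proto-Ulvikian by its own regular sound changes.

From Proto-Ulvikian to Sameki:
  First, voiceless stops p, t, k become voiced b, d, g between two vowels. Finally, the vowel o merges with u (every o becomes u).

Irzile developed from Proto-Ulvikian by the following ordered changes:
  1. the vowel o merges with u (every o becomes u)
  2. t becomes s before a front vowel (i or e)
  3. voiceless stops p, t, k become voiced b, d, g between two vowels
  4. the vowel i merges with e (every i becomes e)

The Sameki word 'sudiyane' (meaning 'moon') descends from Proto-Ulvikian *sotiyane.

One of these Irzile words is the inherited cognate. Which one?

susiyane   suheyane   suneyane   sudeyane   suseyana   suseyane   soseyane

suseyane

Irzile: *sotiyane > sutiyane > susiyane > suseyane  (by vowel merger, palatalisation, vowel merger)
Only 'suseyane' matches the regular Irzile development of *sotiyane.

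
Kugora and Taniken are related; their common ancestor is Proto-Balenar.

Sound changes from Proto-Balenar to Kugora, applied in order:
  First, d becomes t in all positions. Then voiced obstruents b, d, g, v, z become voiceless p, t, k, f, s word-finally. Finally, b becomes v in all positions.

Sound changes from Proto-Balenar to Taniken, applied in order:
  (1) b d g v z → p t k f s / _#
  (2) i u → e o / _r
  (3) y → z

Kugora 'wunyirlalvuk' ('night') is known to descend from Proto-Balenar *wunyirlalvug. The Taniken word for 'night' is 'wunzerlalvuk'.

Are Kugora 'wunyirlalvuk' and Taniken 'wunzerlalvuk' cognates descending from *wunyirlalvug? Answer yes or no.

yes

Derive the expected Taniken reflex of *wunyirlalvug:
Taniken: *wunyirlalvug > wunyirlalvuk > wunyerlalvuk > wunzerlalvuk  (by final devoicing, pre-rhotic lowering, unconditioned shift)
Taniken 'wunzerlalvuk' matches the regular reflex exactly, so the pair is cognate.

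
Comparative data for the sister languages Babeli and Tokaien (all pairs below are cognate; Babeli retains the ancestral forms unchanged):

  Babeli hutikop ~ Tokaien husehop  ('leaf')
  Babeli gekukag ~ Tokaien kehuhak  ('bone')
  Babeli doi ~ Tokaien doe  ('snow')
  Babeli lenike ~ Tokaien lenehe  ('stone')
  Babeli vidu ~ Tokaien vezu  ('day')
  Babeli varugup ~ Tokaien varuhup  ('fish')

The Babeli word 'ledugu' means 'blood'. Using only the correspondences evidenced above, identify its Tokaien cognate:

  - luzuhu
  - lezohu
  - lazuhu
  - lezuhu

vidu ~ vezu — Babeli d corresponds to Tokaien z between vowels (before a back vowel).
varugup ~ varuhup — Babeli g corresponds to Tokaien h between vowels (before a back vowel).
Applying these to Babeli 'ledugu':
  ledugu → lezugu   (d→z between vowels (before a back vowel))
  lezugu → lezuhu   (g→h between vowels (before a back vowel))
So the Tokaien cognate is 'lezuhu'.

lezuhu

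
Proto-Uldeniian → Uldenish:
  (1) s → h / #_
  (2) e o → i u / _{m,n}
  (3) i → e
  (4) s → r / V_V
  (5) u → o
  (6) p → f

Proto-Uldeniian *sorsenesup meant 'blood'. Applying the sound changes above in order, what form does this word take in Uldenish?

horsenerof

Uldenish: *sorsenesup
  sorsenesup → horsenesup   [debuccalisation]
  horsenesup → horsinesup   [pre-nasal raising]
  horsinesup → horsenesup   [vowel merger]
  horsenesup → horsenerup   [rhotacism]
  horsenerup → horsenerop   [vowel merger]
  horsenerop → horsenerof   [unconditioned shift]
  giving Uldenish horsenerof.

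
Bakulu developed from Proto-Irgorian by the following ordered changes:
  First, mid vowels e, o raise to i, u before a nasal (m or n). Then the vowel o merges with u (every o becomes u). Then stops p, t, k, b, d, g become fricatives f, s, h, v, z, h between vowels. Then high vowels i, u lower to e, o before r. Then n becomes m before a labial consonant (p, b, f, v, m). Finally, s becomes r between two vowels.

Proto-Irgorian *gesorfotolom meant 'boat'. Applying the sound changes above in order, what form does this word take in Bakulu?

gerorfurulum

Bakulu: *gesorfotolom > gesorfotolum > gesurfutulum > gesurfusulum > gesorfusulum > gerorfurulum  (by pre-nasal raising, vowel merger, intervocalic lenition, pre-rhotic lowering, rhotacism)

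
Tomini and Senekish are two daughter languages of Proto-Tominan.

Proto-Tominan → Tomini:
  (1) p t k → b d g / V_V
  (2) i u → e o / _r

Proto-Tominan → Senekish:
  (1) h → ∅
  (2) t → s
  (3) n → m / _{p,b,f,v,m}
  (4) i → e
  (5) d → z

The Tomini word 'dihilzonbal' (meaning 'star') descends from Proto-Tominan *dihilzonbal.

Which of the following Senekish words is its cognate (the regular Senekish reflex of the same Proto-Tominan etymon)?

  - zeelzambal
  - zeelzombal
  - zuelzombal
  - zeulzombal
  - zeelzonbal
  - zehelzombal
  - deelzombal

Senekish: *dihilzonbal
  dihilzonbal → diilzonbal   [h-loss]
  diilzonbal (rule 2 does not apply)
  diilzonbal → diilzombal   [nasal place assimilation]
  diilzombal → deelzombal   [vowel merger]
  deelzombal → zeelzombal   [unconditioned shift]
  giving Senekish zeelzombal.
Only 'zeelzombal' matches the regular Senekish development of *dihilzonbal.

zeelzombal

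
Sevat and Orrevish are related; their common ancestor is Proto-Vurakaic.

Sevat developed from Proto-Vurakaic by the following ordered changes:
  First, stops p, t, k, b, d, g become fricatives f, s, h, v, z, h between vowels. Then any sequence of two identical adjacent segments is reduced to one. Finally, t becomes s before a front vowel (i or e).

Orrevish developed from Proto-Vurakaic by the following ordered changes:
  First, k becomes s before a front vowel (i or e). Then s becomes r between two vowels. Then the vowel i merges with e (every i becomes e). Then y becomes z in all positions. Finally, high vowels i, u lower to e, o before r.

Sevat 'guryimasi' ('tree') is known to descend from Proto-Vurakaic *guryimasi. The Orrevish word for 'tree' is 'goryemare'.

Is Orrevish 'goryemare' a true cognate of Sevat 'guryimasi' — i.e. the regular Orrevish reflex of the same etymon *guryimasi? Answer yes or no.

Derive the expected Orrevish reflex of *guryimasi:
Orrevish: *guryimasi
  guryimasi (rule 1 does not apply)
  guryimasi → guryimari   [rhotacism]
  guryimari → guryemare   [vowel merger]
  guryemare → gurzemare   [unconditioned shift]
  gurzemare → gorzemare   [pre-rhotic lowering]
  giving Orrevish gorzemare.
The regular Orrevish reflex would be 'gorzemare', but the attested form is 'goryemare'. The correspondence is irregular, so they are not cognates (the Orrevish form has a different source).

no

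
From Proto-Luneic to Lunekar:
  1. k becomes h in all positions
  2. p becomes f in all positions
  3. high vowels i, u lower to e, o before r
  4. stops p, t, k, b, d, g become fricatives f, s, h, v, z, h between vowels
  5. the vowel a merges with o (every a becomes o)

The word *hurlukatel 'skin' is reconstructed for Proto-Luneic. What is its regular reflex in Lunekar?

horluhosel

Lunekar: *hurlukatel
  hurlukatel → hurluhatel   [unconditioned shift]
  hurluhatel (rule 2 does not apply)
  hurluhatel → horluhatel   [pre-rhotic lowering]
  horluhatel → horluhasel   [intervocalic lenition]
  horluhasel → horluhosel   [vowel merger]
  giving Lunekar horluhosel.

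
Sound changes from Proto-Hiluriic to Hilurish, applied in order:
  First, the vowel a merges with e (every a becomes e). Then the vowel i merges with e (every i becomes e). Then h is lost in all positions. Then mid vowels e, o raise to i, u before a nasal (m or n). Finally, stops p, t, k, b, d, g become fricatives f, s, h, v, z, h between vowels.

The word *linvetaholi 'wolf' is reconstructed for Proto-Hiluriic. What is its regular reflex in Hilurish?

Hilurish: *linvetaholi
  linvetaholi → linveteholi   [vowel merger]
  linveteholi → lenvetehole   [vowel merger]
  lenvetehole → lenveteole   [h-loss]
  lenveteole → linveteole   [pre-nasal raising]
  linveteole → linveseole   [intervocalic lenition]
  giving Hilurish linveseole.

linveseole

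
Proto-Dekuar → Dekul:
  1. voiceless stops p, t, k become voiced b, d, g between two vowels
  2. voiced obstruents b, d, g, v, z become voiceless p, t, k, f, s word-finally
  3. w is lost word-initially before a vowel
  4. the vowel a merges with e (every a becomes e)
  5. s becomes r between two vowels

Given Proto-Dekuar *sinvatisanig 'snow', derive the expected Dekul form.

Dekul: *sinvatisanig
  sinvatisanig → sinvadisanig   [intervocalic voicing]
  sinvadisanig → sinvadisanik   [final devoicing]
  sinvadisanik (rule 3 does not apply)
  sinvadisanik → sinvedisenik   [vowel merger]
  sinvedisenik → sinvedirenik   [rhotacism]
  giving Dekul sinvedirenik.

sinvedirenik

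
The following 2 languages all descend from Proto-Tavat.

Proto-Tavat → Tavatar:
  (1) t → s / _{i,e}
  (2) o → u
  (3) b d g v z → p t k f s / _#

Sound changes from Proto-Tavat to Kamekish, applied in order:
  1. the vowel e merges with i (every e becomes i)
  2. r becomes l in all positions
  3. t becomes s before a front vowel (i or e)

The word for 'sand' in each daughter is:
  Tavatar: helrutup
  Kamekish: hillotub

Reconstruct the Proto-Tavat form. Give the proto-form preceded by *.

Position 8: Tavatar has p, Kamekish has b. Kamekish preserves b here (none of its changes turn any other segment into b), so the proto-segment is *b.
Position 4: Tavatar has r, Kamekish has l. Tavatar preserves r here (none of its changes turn any other segment into r), so the proto-segment is *r.
Verify the candidate proto-form against each daughter:
Tavatar: *helrotub > helrutub > helrutup  (by vowel merger, final devoicing)
Kamekish: *helrotub
  helrotub → hilrotub   [vowel merger]
  hilrotub → hillotub   [unconditioned shift]
  hillotub (rule 3 does not apply)
  giving Kamekish hillotub.
*helrotub is the unique common source.

*helrotub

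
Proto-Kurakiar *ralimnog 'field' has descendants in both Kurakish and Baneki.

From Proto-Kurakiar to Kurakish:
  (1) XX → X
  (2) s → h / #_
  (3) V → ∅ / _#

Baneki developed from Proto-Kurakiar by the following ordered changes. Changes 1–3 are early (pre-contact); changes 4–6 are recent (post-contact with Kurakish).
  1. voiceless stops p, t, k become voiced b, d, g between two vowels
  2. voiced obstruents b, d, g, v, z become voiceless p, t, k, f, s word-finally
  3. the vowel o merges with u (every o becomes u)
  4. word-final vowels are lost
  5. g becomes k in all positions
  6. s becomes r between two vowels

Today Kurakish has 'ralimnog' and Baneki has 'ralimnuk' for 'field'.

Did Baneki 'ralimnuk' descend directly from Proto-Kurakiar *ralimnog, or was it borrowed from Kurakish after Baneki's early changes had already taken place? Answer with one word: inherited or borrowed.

If inherited, *ralimnog would pass through all of Baneki's changes:
Baneki: *ralimnog
  ralimnog (rule 1 does not apply)
  ralimnog → ralimnok   [final devoicing]
  ralimnok → ralimnuk   [vowel merger]
  ralimnuk (rule 4 does not apply)
  ralimnuk (rule 5 does not apply)
  ralimnuk (rule 6 does not apply)
  giving Baneki ralimnuk.
If borrowed from Kurakish 'ralimnog' after the early changes, it would undergo only the recent ones:
  rule 4 (apocope): no change (ralimnog)
  rule 5 (unconditioned shift): ralimnog → ralimnok
  rule 6 (rhotacism): no change (ralimnok)
  ⇒ as a loan: ralimnok
Baneki 'ralimnuk' matches the inherited outcome exactly, so it is an inherited cognate, not a loan.

inherited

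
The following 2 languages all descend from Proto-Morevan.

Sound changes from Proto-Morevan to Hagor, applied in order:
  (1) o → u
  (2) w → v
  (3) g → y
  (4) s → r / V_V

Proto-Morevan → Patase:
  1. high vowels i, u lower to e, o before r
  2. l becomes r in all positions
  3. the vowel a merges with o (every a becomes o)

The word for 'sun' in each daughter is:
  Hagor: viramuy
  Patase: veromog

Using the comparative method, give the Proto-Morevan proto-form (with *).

Position 2: Hagor has i, Patase has e. Hagor preserves i here (none of its changes turn any other segment into i), so the proto-segment is *i.
Position 4: Hagor has a, Patase has o. Hagor preserves a here (none of its changes turn any other segment into a), so the proto-segment is *a.
Position 6: Hagor has u, Patase has o. Taking the neighbouring segments as reconstructed: Hagor u could go back to *o or *u; Patase o could go back to *a or *o — the one source consistent with every daughter is *o.
Continuing position by position gives *viramog; check it forward:
Hagor: *viramog > viramug > viramuy  (by vowel merger, unconditioned shift)
Patase: *viramog
  viramog → veramog   [pre-rhotic lowering]
  veramog (rule 2 does not apply)
  veramog → veromog   [vowel merger]
  giving Patase veromog.
No other proto-form is consistent with every reflex, so the reconstruction is *viramog.

*viramog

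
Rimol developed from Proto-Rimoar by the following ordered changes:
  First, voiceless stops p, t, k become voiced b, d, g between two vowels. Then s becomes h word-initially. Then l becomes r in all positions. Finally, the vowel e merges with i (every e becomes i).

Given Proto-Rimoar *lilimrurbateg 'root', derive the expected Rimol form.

Rimol: *lilimrurbateg > lilimrurbadeg > ririmrurbadeg > ririmrurbadig  (by intervocalic voicing, unconditioned shift, vowel merger)

ririmrurbadig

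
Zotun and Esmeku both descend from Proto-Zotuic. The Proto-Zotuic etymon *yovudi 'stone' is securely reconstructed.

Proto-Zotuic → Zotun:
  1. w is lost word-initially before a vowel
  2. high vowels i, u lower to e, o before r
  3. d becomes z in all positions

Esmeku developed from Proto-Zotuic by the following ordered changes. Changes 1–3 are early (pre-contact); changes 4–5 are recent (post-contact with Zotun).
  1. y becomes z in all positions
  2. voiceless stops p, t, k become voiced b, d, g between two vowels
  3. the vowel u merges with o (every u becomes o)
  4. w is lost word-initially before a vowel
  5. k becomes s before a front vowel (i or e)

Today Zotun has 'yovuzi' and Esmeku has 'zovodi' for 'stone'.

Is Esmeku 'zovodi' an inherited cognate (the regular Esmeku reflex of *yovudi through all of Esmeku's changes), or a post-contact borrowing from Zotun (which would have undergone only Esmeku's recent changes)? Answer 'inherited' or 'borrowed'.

inherited

If inherited, *yovudi would pass through all of Esmeku's changes:
Esmeku: start from *yovudi.
  rule 1 (unconditioned shift): yovudi → zovudi
  rule 2: no change — zovudi
  rule 3 (vowel merger): zovudi → zovodi
  rule 4: no change — zovodi
  rule 5: no change — zovodi
  ⇒ Esmeku zovodi
If borrowed from Zotun 'yovuzi' after the early changes, it would undergo only the recent ones:
  rule 4 (glide loss): no change (yovuzi)
  rule 5 (palatalisation): no change (yovuzi)
  ⇒ as a loan: yovuzi
Esmeku 'zovodi' matches the inherited outcome exactly, so it is an inherited cognate, not a loan.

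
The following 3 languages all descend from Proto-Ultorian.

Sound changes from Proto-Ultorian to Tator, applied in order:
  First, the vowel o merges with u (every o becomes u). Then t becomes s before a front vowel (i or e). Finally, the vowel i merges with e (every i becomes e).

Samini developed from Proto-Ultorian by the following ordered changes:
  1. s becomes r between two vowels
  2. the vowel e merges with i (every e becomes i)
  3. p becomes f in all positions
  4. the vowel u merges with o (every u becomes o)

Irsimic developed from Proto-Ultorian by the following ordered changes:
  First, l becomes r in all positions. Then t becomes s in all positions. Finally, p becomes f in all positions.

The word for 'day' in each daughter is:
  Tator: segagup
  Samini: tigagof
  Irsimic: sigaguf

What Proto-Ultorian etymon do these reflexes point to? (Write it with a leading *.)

Position 7: Tator has p, Samini has f, Irsimic has f. Tator preserves p here (none of its changes turn any other segment into p), so the proto-segment is *p.
Position 2: Tator has e, Samini has i, Irsimic has i. Irsimic preserves i here (none of its changes turn any other segment into i), so the proto-segment is *i.
This points to *tigagup. Verify forward in each daughter:
Tator: start from *tigagup.
  rule 1: no change — tigagup
  rule 2 (palatalisation): tigagup → sigagup
  rule 3 (vowel merger): sigagup → segagup
  ⇒ Tator segagup
Samini: *tigagup > tigaguf > tigagof  (by unconditioned shift, vowel merger)
Irsimic: start from *tigagup.
  rule 1: no change — tigagup
  rule 2 (unconditioned shift): tigagup → sigagup
  rule 3 (unconditioned shift): sigagup → sigaguf
  ⇒ Irsimic sigaguf
*tigagup is the unique common source.

*tigagup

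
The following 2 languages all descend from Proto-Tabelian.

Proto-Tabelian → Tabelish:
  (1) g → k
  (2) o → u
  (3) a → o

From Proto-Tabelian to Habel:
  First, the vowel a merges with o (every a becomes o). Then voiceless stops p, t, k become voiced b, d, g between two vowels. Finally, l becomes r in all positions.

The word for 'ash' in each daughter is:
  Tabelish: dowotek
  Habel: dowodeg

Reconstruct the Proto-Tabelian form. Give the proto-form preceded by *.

*dawateg

Position 2: Tabelish has o, Habel has o. In Tabelish, o can only continue *a, so the proto-segment is *a.
Position 7: Tabelish has k, Habel has g. Taking the neighbouring segments as reconstructed: Tabelish k could go back to *k or *g; Habel g can only go back to *g — the one source consistent with every daughter is *g.
Continuing position by position gives *dawateg; check it forward:
Tabelish: *dawateg > dawatek > dowotek  (by unconditioned shift, vowel merger)
Habel: start from *dawateg.
  rule 1 (vowel merger): dawateg → dowoteg
  rule 2 (intervocalic voicing): dowoteg → dowodeg
  rule 3: no change — dowodeg
  ⇒ Habel dowodeg
*dawateg is the unique common source.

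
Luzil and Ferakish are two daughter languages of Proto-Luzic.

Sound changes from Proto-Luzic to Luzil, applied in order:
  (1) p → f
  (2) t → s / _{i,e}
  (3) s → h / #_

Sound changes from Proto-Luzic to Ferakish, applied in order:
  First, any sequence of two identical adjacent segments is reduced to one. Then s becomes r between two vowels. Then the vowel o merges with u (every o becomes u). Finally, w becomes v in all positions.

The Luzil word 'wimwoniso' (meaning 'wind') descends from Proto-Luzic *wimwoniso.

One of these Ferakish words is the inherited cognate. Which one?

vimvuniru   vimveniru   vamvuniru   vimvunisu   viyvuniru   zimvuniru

Ferakish: start from *wimwoniso.
  rule 1: no change — wimwoniso
  rule 2 (rhotacism): wimwoniso → wimwoniro
  rule 3 (vowel merger): wimwoniro → wimwuniru
  rule 4 (unconditioned shift): wimwuniru → vimvuniru
  ⇒ Ferakish vimvuniru
Only 'vimvuniru' matches the regular Ferakish development of *wimwoniso.

vimvuniru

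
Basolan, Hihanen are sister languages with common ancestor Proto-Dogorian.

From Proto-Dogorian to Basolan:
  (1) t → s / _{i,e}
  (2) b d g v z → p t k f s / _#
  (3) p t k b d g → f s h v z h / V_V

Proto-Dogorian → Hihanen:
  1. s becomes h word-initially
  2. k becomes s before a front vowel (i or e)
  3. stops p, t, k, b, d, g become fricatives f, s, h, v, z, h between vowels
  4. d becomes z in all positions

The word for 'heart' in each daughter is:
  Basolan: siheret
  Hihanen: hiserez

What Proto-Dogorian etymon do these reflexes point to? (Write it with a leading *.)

Position 3: Basolan has h, Hihanen has s. Taking the neighbouring segments as reconstructed: Basolan h could go back to *k or *g or *h; Hihanen s could go back to *t or *k or *s — the one source consistent with every daughter is *k.
Position 7: Basolan has t, Hihanen has z. Taking the neighbouring segments as reconstructed: Basolan t could go back to *t or *d; Hihanen z could go back to *d or *z — the one source consistent with every daughter is *d.
Continuing position by position gives *sikered; check it forward:
Basolan: *sikered > sikeret > siheret  (by final devoicing, intervocalic lenition)
Hihanen: start from *sikered.
  rule 1 (debuccalisation): sikered → hikered
  rule 2 (palatalisation): hikered → hisered
  rule 3: no change — hisered
  rule 4 (unconditioned shift): hisered → hiserez
  ⇒ Hihanen hiserez
*sikered is the unique common source.

*sikered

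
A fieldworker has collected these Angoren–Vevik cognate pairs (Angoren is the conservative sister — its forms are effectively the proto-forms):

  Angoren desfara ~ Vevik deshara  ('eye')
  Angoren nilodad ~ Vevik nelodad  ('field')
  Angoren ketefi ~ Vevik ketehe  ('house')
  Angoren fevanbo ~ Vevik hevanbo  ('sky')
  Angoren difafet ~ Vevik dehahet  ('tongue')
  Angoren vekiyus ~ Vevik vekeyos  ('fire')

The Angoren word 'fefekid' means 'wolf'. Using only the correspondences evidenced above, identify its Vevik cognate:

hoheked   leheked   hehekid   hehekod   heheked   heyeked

fevanbo ~ hevanbo — Angoren f corresponds to Vevik h word-initially before a front vowel.
difafet ~ dehahet — Angoren f corresponds to Vevik h between vowels (before a front vowel).
nilodad ~ nelodad, vekiyus ~ vekeyos — Angoren i corresponds to Vevik e after a consonant, before a consonant other than r, m, n, p, b, f, v.
Applying these to Angoren 'fefekid':
  fefekid → hefekid   (f→h word-initially before a front vowel)
  hefekid → hehekid   (f→h between vowels (before a front vowel))
  hehekid → heheked   (i→e after a consonant, before a consonant other than r, m, n, p, b, f, v)
So the Vevik cognate is 'heheked'.

heheked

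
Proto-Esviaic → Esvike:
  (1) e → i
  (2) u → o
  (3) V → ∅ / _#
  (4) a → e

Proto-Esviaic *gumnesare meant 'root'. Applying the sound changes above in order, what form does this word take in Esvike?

Esvike: *gumnesare
  gumnesare → gumnisari   [vowel merger]
  gumnisari → gomnisari   [vowel merger]
  gomnisari → gomnisar   [apocope]
  gomnisar → gomniser   [vowel merger]
  giving Esvike gomniser.

gomniser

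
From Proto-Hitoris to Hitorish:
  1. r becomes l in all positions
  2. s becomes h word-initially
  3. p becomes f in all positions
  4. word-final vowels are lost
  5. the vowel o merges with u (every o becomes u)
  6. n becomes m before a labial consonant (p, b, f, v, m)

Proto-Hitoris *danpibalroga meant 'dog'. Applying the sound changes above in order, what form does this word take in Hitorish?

Hitorish: *danpibalroga
  danpibalroga → danpiballoga   [unconditioned shift]
  danpiballoga (rule 2 does not apply)
  danpiballoga → danfiballoga   [unconditioned shift]
  danfiballoga → danfiballog   [apocope]
  danfiballog → danfiballug   [vowel merger]
  danfiballug → damfiballug   [nasal place assimilation]
  giving Hitorish damfiballug.

damfiballug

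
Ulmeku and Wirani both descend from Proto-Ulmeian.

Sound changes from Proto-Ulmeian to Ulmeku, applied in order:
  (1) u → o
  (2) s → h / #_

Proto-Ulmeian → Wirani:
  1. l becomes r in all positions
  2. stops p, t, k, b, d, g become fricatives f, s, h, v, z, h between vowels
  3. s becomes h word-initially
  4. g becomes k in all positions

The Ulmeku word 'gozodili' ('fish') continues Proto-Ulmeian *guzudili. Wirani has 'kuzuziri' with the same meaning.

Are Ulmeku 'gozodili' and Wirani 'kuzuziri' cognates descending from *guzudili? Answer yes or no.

yes

Derive the expected Wirani reflex of *guzudili:
Wirani: *guzudili
  guzudili → guzudiri   [unconditioned shift]
  guzudiri → guzuziri   [intervocalic lenition]
  guzuziri (rule 3 does not apply)
  guzuziri → kuzuziri   [unconditioned shift]
  giving Wirani kuzuziri.
Wirani 'kuzuziri' matches the regular reflex exactly, so the pair is cognate.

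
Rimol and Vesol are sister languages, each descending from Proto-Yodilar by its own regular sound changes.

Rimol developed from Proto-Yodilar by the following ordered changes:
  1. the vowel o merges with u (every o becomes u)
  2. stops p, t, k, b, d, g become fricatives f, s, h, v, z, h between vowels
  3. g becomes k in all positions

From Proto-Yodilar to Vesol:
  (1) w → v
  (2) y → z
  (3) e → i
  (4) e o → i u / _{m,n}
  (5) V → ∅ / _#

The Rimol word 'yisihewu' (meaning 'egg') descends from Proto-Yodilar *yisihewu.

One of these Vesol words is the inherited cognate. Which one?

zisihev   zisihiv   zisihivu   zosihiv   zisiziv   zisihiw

zisihiv

Vesol: *yisihewu
  yisihewu → yisihevu   [unconditioned shift]
  yisihevu → zisihevu   [unconditioned shift]
  zisihevu → zisihivu   [vowel merger]
  zisihivu (rule 4 does not apply)
  zisihivu → zisihiv   [apocope]
  giving Vesol zisihiv.
Among the options, 'zisihiv' alone shows every Vesol change applied in order.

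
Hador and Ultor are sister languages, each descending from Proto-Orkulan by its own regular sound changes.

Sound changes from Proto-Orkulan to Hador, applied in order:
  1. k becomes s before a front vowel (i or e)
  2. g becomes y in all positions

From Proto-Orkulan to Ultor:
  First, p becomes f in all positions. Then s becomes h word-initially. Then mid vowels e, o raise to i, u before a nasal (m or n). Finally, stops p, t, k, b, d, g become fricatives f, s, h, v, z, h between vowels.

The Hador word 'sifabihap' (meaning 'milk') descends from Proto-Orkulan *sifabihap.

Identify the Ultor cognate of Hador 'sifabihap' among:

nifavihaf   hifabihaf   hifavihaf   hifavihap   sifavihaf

Ultor: *sifabihap > sifabihaf > hifabihaf > hifavihaf  (by unconditioned shift, debuccalisation, intervocalic lenition)

hifavihaf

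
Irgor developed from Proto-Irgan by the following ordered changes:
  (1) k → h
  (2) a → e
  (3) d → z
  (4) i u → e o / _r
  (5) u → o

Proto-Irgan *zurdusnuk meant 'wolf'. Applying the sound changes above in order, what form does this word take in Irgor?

zorzosnoh

Irgor: *zurdusnuk > zurdusnuh > zurzusnuh > zorzusnuh > zorzosnoh  (by unconditioned shift, unconditioned shift, pre-rhotic lowering, vowel merger)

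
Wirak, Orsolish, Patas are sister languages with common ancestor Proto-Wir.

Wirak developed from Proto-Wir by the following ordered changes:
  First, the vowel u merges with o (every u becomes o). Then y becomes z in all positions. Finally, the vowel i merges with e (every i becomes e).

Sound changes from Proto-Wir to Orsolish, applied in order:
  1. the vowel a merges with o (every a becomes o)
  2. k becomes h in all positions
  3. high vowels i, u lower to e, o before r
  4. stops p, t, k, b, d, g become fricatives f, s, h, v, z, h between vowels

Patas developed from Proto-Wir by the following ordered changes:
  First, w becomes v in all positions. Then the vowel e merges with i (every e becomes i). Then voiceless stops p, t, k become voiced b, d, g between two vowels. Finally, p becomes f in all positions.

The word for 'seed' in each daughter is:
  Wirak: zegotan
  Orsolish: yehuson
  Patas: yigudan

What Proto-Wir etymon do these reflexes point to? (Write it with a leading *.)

*yegutan

Position 3: Wirak has g, Orsolish has h, Patas has g. Wirak preserves g here (none of its changes turn any other segment into g), so the proto-segment is *g.
Position 2: Wirak has e, Orsolish has e, Patas has i. Taking the neighbouring segments as reconstructed: Wirak e could go back to *e or *i; Orsolish e can only go back to *e; Patas i could go back to *e or *i — the one source consistent with every daughter is *e.
Position 1: Wirak has z, Orsolish has y, Patas has y. Orsolish preserves y here (none of its changes turn any other segment into y), so the proto-segment is *y.
This points to *yegutan. Verify forward in each daughter:
Wirak: *yegutan
  yegutan → yegotan   [vowel merger]
  yegotan → zegotan   [unconditioned shift]
  zegotan (rule 3 does not apply)
  giving Wirak zegotan.
Orsolish: *yegutan
  yegutan → yeguton   [vowel merger]
  yeguton (rule 2 does not apply)
  yeguton (rule 3 does not apply)
  yeguton → yehuson   [intervocalic lenition]
  giving Orsolish yehuson.
Patas: *yegutan
  yegutan (rule 1 does not apply)
  yegutan → yigutan   [vowel merger]
  yigutan → yigudan   [intervocalic voicing]
  yigudan (rule 4 does not apply)
  giving Patas yigudan.
No other proto-form is consistent with every reflex, so the reconstruction is *yegutan.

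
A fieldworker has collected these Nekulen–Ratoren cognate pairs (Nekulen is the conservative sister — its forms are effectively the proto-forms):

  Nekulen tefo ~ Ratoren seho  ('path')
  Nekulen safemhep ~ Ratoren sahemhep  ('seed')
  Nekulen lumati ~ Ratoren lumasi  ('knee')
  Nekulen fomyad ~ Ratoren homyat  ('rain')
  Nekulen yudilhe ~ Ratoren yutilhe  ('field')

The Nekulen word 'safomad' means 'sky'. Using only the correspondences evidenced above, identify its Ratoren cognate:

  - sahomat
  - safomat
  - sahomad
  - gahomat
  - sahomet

tefo ~ seho — Nekulen f corresponds to Ratoren h between vowels (before a back vowel).
fomyad ~ homyat — Nekulen d corresponds to Ratoren t word-finally.
Applying these to Nekulen 'safomad':
  safomad → sahomad   (f→h between vowels (before a back vowel))
  sahomad → sahomat   (d→t word-finally)
So the Ratoren cognate is 'sahomat'.

sahomat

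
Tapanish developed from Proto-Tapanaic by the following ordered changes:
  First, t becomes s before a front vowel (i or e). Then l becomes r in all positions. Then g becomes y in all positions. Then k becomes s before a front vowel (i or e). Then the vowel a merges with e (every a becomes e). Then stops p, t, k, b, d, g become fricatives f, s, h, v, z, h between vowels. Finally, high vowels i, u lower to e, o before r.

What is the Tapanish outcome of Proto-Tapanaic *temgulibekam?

Tapanish: start from *temgulibekam.
  rule 1 (palatalisation): temgulibekam → semgulibekam
  rule 2 (unconditioned shift): semgulibekam → semguribekam
  rule 3 (unconditioned shift): semguribekam → semyuribekam
  rule 4: no change — semyuribekam
  rule 5 (vowel merger): semyuribekam → semyuribekem
  rule 6 (intervocalic lenition): semyuribekem → semyurivehem
  rule 7 (pre-rhotic lowering): semyurivehem → semyorivehem
  ⇒ Tapanish semyorivehem

semyorivehem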